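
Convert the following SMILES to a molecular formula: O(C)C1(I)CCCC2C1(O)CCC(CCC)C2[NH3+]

Heavy atoms from the SMILES: 14 C, 1 I, 1 N, 2 O.
Implicit hydrogens by atom environment:
  7 × C: 2 H each → 14
  3 × C: 1 H each → 3
  2 × C: 3 H each → 6
  2 × C: no H
  1 × I: no H
  1 × N (charge +1): 3 H
  1 × O: 1 H
  1 × O: no H
  Total hydrogens = 27.
Net charge +1.
Molecular formula: C14H27INO2+

C14H27INO2+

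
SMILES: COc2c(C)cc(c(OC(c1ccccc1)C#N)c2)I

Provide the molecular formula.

C16H14INO2

Heavy atoms from the SMILES: 16 C, 1 I, 1 N, 2 O.
Implicit hydrogens by atom environment:
  7 × C (aromatic): 1 H each → 7
  5 × C (aromatic): no H
  2 × C: 3 H each → 6
  2 × O: no H
  1 × C: 1 H
  1 × C: no H
  1 × I: no H
  1 × N: no H
  Total hydrogens = 14.
Molecular formula: C16H14INO2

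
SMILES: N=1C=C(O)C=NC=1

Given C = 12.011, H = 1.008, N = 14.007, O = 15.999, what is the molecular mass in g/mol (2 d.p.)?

96.09

Molecular formula: C4H4N2O.
M = 4×12.011 + 4×1.008 + 2×14.007 + 1×15.999 = 96.09 g/mol.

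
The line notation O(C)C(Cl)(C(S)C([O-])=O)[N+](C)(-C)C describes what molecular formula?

C7H14ClNO3S

Heavy atoms from the SMILES: 7 C, 1 Cl, 1 N, 3 O, 1 S.
Implicit hydrogens by atom environment:
  4 × C: 3 H each → 12
  2 × C: no H
  2 × O: no H
  1 × C: 1 H
  1 × Cl: no H
  1 × N (charge +1): no H
  1 × O (charge -1): no H
  1 × S: 1 H
  Total hydrogens = 14.
Molecular formula: C7H14ClNO3S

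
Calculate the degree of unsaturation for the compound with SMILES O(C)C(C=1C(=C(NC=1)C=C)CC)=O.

5

Molecular formula from the SMILES: C10H13NO2.
DoU = (2C + 2 + N − H − X)/2 = (2·10 + 2 + 1 − 13 − 0)/2 = 10/2 = 5.
(Structurally: 1 ring(s) + 4 π bond(s) = 5.)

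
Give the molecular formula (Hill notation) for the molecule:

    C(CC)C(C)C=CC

Heavy atoms from the SMILES: 8 C.
Implicit hydrogens by atom environment:
  3 × C: 3 H each → 9
  3 × C: 1 H each → 3
  2 × C: 2 H each → 4
  Total hydrogens = 16.
Molecular formula: C8H16

C8H16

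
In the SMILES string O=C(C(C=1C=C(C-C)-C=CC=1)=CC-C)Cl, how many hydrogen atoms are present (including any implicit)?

15

Hydrogens are implicit in SMILES; fill each atom to its normal valence:
  4 × C (aromatic): 1 H each → 4
  2 × C: 3 H each → 6
  2 × C: 2 H each → 4
  2 × C: no H
  2 × C (aromatic): no H
  1 × C: 1 H
  1 × Cl: no H
  1 × O: no H
  Total hydrogens = 15.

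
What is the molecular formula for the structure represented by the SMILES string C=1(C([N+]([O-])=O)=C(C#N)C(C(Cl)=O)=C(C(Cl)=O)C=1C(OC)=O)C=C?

C13H6Cl2N2O6

Heavy atoms from the SMILES: 13 C, 2 Cl, 2 N, 6 O.
Implicit hydrogens by atom environment:
  6 × C (aromatic): no H
  5 × O: no H
  4 × C: no H
  2 × Cl: no H
  1 × C: 3 H
  1 × C: 2 H
  1 × C: 1 H
  1 × N: no H
  1 × N (charge +1): no H
  1 × O (charge -1): no H
  Total hydrogens = 6.
Molecular formula: C13H6Cl2N2O6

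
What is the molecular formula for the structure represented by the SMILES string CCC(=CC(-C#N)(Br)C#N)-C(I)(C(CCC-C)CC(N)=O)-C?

Heavy atoms from the SMILES: 1 Br, 16 C, 1 I, 3 N, 1 O.
Implicit hydrogens by atom environment:
  6 × C: no H
  5 × C: 2 H each → 10
  3 × C: 3 H each → 9
  2 × C: 1 H each → 2
  2 × N: no H
  1 × Br: no H
  1 × I: no H
  1 × N: 2 H
  1 × O: no H
  Total hydrogens = 23.
Molecular formula: C16H23BrIN3O

C16H23BrIN3O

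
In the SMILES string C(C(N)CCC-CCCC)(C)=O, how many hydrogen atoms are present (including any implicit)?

Hydrogens are implicit in SMILES; fill each atom to its normal valence:
  6 × C: 2 H each → 12
  2 × C: 3 H each → 6
  1 × C: 1 H
  1 × C: no H
  1 × N: 2 H
  1 × O: no H
  Total hydrogens = 21.

21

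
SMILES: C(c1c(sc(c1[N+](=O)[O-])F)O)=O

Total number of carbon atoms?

5

The symbol for carbon appears 5 times in the SMILES. Lowercase c denotes aromatic carbon and counts toward C.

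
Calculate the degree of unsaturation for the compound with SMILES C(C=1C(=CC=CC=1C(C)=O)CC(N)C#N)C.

7

Molecular formula from the SMILES: C13H16N2O.
DoU = (2C + 2 + N − H − X)/2 = (2·13 + 2 + 2 − 16 − 0)/2 = 14/2 = 7.
(Structurally: 1 ring(s) + 6 π bond(s) = 7.)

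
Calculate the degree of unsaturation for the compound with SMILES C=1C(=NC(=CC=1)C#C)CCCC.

6

Molecular formula from the SMILES: C11H13N.
DoU = (2C + 2 + N − H − X)/2 = (2·11 + 2 + 1 − 13 − 0)/2 = 12/2 = 6.
(Structurally: 1 ring(s) + 5 π bond(s) = 6.)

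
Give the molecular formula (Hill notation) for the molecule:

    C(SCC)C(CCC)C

C8H18S

Heavy atoms from the SMILES: 8 C, 1 S.
Implicit hydrogens by atom environment:
  4 × C: 2 H each → 8
  3 × C: 3 H each → 9
  1 × C: 1 H
  1 × S: no H
  Total hydrogens = 18.
Molecular formula: C8H18S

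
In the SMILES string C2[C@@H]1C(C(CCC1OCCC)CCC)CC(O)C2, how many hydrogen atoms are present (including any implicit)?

30

Hydrogens are implicit in SMILES; fill each atom to its normal valence:
  9 × C: 2 H each → 18
  5 × C: 1 H each → 5
  2 × C: 3 H each → 6
  1 × O: 1 H
  1 × O: no H
  Total hydrogens = 30.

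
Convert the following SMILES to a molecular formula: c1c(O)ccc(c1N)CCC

Heavy atoms from the SMILES: 9 C, 1 N, 1 O.
Implicit hydrogens by atom environment:
  3 × C (aromatic): 1 H each → 3
  3 × C (aromatic): no H
  2 × C: 2 H each → 4
  1 × C: 3 H
  1 × N: 2 H
  1 × O: 1 H
  Total hydrogens = 13.
Molecular formula: C9H13NO

C9H13NO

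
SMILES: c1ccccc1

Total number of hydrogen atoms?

6

Hydrogens are implicit in SMILES; fill each atom to its normal valence:
  6 × C (aromatic): 1 H each → 6
  Total hydrogens = 6.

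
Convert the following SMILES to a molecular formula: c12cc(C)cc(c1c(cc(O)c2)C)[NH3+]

C12H14NO+

Heavy atoms from the SMILES: 12 C, 1 N, 1 O.
Implicit hydrogens by atom environment:
  6 × C (aromatic): no H
  4 × C (aromatic): 1 H each → 4
  2 × C: 3 H each → 6
  1 × N (charge +1): 3 H
  1 × O: 1 H
  Total hydrogens = 14.
Net charge +1.
Molecular formula: C12H14NO+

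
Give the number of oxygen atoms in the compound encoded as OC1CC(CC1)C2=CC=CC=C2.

1

The symbol for oxygen appears 1 time in the SMILES.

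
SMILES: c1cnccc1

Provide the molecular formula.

C5H5N

Heavy atoms from the SMILES: 5 C, 1 N.
Implicit hydrogens by atom environment:
  5 × C (aromatic): 1 H each → 5
  1 × N (aromatic): no H
  Total hydrogens = 5.
Molecular formula: C5H5N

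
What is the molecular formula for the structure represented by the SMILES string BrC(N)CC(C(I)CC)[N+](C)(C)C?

C9H21BrIN2+

Heavy atoms from the SMILES: 1 Br, 9 C, 1 I, 2 N.
Implicit hydrogens by atom environment:
  4 × C: 3 H each → 12
  3 × C: 1 H each → 3
  2 × C: 2 H each → 4
  1 × Br: no H
  1 × I: no H
  1 × N: 2 H
  1 × N (charge +1): no H
  Total hydrogens = 21.
Net charge +1.
Molecular formula: C9H21BrIN2+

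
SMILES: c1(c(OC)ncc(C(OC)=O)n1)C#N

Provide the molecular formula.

Heavy atoms from the SMILES: 8 C, 3 N, 3 O.
Implicit hydrogens by atom environment:
  3 × C (aromatic): no H
  3 × O: no H
  2 × C: 3 H each → 6
  2 × C: no H
  2 × N (aromatic): no H
  1 × C (aromatic): 1 H
  1 × N: no H
  Total hydrogens = 7.
Molecular formula: C8H7N3O3

C8H7N3O3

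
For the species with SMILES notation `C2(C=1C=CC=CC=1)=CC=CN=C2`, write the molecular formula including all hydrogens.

C11H9N

Heavy atoms from the SMILES: 11 C, 1 N.
Implicit hydrogens by atom environment:
  9 × C (aromatic): 1 H each → 9
  2 × C (aromatic): no H
  1 × N (aromatic): no H
  Total hydrogens = 9.
Molecular formula: C11H9N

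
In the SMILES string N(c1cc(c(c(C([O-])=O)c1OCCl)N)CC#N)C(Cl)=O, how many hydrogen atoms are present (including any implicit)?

Hydrogens are implicit in SMILES; fill each atom to its normal valence:
  5 × C (aromatic): no H
  3 × C: no H
  3 × O: no H
  2 × C: 2 H each → 4
  2 × Cl: no H
  1 × C (aromatic): 1 H
  1 × N: 2 H
  1 × N: 1 H
  1 × N: no H
  1 × O (charge -1): no H
  Total hydrogens = 8.

8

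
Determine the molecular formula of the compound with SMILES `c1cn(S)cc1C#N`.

Heavy atoms from the SMILES: 5 C, 2 N, 1 S.
Implicit hydrogens by atom environment:
  3 × C (aromatic): 1 H each → 3
  1 × C (aromatic): no H
  1 × C: no H
  1 × N (aromatic): no H
  1 × N: no H
  1 × S: 1 H
  Total hydrogens = 4.
Molecular formula: C5H4N2S

C5H4N2S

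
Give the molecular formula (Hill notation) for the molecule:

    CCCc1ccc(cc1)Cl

C9H11Cl

Heavy atoms from the SMILES: 9 C, 1 Cl.
Implicit hydrogens by atom environment:
  4 × C (aromatic): 1 H each → 4
  2 × C: 2 H each → 4
  2 × C (aromatic): no H
  1 × C: 3 H
  1 × Cl: no H
  Total hydrogens = 11.
Molecular formula: C9H11Cl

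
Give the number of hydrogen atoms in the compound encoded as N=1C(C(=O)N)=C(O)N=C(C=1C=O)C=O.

Hydrogens are implicit in SMILES; fill each atom to its normal valence:
  4 × C (aromatic): no H
  3 × O: no H
  2 × C: 1 H each → 2
  2 × N (aromatic): no H
  1 × C: no H
  1 × N: 2 H
  1 × O: 1 H
  Total hydrogens = 5.

5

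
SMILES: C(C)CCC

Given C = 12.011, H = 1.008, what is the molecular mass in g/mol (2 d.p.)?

72.15

Molecular formula: C5H12.
M = 5×12.011 + 12×1.008 = 72.15 g/mol.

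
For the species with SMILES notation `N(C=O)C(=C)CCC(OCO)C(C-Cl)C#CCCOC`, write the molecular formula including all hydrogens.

Heavy atoms from the SMILES: 14 C, 1 Cl, 1 N, 4 O.
Implicit hydrogens by atom environment:
  7 × C: 2 H each → 14
  3 × C: 1 H each → 3
  3 × C: no H
  3 × O: no H
  1 × C: 3 H
  1 × Cl: no H
  1 × N: 1 H
  1 × O: 1 H
  Total hydrogens = 22.
Molecular formula: C14H22ClNO4

C14H22ClNO4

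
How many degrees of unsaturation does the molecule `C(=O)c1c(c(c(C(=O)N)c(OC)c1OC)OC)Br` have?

6

Molecular formula from the SMILES: C11H12BrNO5.
DoU = (2C + 2 + N − H − X)/2 = (2·11 + 2 + 1 − 12 − 1)/2 = 12/2 = 6.
(Structurally: 1 ring(s) + 5 π bond(s) = 6.)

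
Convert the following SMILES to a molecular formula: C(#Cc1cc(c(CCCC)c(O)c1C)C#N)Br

Heavy atoms from the SMILES: 1 Br, 14 C, 1 N, 1 O.
Implicit hydrogens by atom environment:
  5 × C (aromatic): no H
  3 × C: 2 H each → 6
  3 × C: no H
  2 × C: 3 H each → 6
  1 × Br: no H
  1 × C (aromatic): 1 H
  1 × N: no H
  1 × O: 1 H
  Total hydrogens = 14.
Molecular formula: C14H14BrNO

C14H14BrNO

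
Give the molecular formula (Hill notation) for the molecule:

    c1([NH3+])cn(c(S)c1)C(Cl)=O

Heavy atoms from the SMILES: 5 C, 1 Cl, 2 N, 1 O, 1 S.
Implicit hydrogens by atom environment:
  2 × C (aromatic): 1 H each → 2
  2 × C (aromatic): no H
  1 × C: no H
  1 × Cl: no H
  1 × N (charge +1): 3 H
  1 × N (aromatic): no H
  1 × O: no H
  1 × S: 1 H
  Total hydrogens = 6.
Net charge +1.
Molecular formula: C5H6ClN2OS+

C5H6ClN2OS+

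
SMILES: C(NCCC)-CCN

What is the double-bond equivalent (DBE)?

0

Molecular formula from the SMILES: C6H16N2.
DoU = (2C + 2 + N − H − X)/2 = (2·6 + 2 + 2 − 16 − 0)/2 = 0/2 = 0.
(Structurally: 0 ring(s) + 0 π bond(s) = 0.)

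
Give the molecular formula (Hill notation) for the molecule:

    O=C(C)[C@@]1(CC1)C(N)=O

Heavy atoms from the SMILES: 6 C, 1 N, 2 O.
Implicit hydrogens by atom environment:
  3 × C: no H
  2 × C: 2 H each → 4
  2 × O: no H
  1 × C: 3 H
  1 × N: 2 H
  Total hydrogens = 9.
Molecular formula: C6H9NO2

C6H9NO2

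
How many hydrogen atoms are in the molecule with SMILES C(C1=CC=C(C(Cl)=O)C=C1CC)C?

13

Hydrogens are implicit in SMILES; fill each atom to its normal valence:
  3 × C (aromatic): 1 H each → 3
  3 × C (aromatic): no H
  2 × C: 3 H each → 6
  2 × C: 2 H each → 4
  1 × C: no H
  1 × Cl: no H
  1 × O: no H
  Total hydrogens = 13.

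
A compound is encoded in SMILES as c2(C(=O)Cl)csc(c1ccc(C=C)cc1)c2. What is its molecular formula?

C13H9ClOS

Heavy atoms from the SMILES: 13 C, 1 Cl, 1 O, 1 S.
Implicit hydrogens by atom environment:
  6 × C (aromatic): 1 H each → 6
  4 × C (aromatic): no H
  1 × C: 2 H
  1 × C: 1 H
  1 × C: no H
  1 × Cl: no H
  1 × O: no H
  1 × S (aromatic): no H
  Total hydrogens = 9.
Molecular formula: C13H9ClOS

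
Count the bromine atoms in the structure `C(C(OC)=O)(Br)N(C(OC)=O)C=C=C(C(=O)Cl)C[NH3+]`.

1

The symbol for bromine appears 1 time in the SMILES.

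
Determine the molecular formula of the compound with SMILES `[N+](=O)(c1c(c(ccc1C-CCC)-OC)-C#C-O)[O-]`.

C13H15NO4

Heavy atoms from the SMILES: 13 C, 1 N, 4 O.
Implicit hydrogens by atom environment:
  4 × C (aromatic): no H
  3 × C: 2 H each → 6
  2 × C: 3 H each → 6
  2 × C (aromatic): 1 H each → 2
  2 × C: no H
  2 × O: no H
  1 × N (charge +1): no H
  1 × O: 1 H
  1 × O (charge -1): no H
  Total hydrogens = 15.
Molecular formula: C13H15NO4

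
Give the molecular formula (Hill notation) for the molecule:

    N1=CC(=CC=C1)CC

C7H9N

Heavy atoms from the SMILES: 7 C, 1 N.
Implicit hydrogens by atom environment:
  4 × C (aromatic): 1 H each → 4
  1 × C: 3 H
  1 × C: 2 H
  1 × C (aromatic): no H
  1 × N (aromatic): no H
  Total hydrogens = 9.
Molecular formula: C7H9N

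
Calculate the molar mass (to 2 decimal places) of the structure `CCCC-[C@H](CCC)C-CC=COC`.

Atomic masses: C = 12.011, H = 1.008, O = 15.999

Molecular formula: C13H26O.
M = 13×12.011 + 26×1.008 + 1×15.999 = 198.35 g/mol.

198.35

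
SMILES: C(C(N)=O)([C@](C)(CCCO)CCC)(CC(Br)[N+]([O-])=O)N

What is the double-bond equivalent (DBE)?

2

Molecular formula from the SMILES: C12H24BrN3O4.
DoU = (2C + 2 + N − H − X)/2 = (2·12 + 2 + 3 − 24 − 1)/2 = 4/2 = 2.
(Structurally: 0 ring(s) + 2 π bond(s) = 2.)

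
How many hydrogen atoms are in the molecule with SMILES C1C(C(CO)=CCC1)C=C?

Hydrogens are implicit in SMILES; fill each atom to its normal valence:
  5 × C: 2 H each → 10
  3 × C: 1 H each → 3
  1 × C: no H
  1 × O: 1 H
  Total hydrogens = 14.

14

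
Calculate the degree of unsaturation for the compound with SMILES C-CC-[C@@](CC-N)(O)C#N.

2

Molecular formula from the SMILES: C7H14N2O.
DoU = (2C + 2 + N − H − X)/2 = (2·7 + 2 + 2 − 14 − 0)/2 = 4/2 = 2.
(Structurally: 0 ring(s) + 2 π bond(s) = 2.)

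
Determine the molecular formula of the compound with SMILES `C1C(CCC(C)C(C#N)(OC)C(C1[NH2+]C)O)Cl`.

Heavy atoms from the SMILES: 12 C, 1 Cl, 2 N, 2 O.
Implicit hydrogens by atom environment:
  4 × C: 1 H each → 4
  3 × C: 3 H each → 9
  3 × C: 2 H each → 6
  2 × C: no H
  1 × Cl: no H
  1 × N (charge +1): 2 H
  1 × N: no H
  1 × O: 1 H
  1 × O: no H
  Total hydrogens = 22.
Net charge +1.
Molecular formula: C12H22ClN2O2+

C12H22ClN2O2+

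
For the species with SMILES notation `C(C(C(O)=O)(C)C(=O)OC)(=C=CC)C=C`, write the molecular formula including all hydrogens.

Heavy atoms from the SMILES: 11 C, 4 O.
Implicit hydrogens by atom environment:
  5 × C: no H
  3 × C: 3 H each → 9
  3 × O: no H
  2 × C: 1 H each → 2
  1 × C: 2 H
  1 × O: 1 H
  Total hydrogens = 14.
Molecular formula: C11H14O4

C11H14O4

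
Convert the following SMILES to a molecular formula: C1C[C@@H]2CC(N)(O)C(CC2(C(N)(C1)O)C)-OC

C12H24N2O3

Heavy atoms from the SMILES: 12 C, 2 N, 3 O.
Implicit hydrogens by atom environment:
  5 × C: 2 H each → 10
  3 × C: no H
  2 × C: 3 H each → 6
  2 × C: 1 H each → 2
  2 × N: 2 H each → 4
  2 × O: 1 H each → 2
  1 × O: no H
  Total hydrogens = 24.
Molecular formula: C12H24N2O3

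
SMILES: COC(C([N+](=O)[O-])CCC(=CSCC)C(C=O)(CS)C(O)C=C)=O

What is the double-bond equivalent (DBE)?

5

Molecular formula from the SMILES: C15H23NO6S2.
DoU = (2C + 2 + N − H − X)/2 = (2·15 + 2 + 1 − 23 − 0)/2 = 10/2 = 5.
(Structurally: 0 ring(s) + 5 π bond(s) = 5.)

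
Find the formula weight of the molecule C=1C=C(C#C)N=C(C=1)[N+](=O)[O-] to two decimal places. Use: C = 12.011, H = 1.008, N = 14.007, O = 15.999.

148.12

Molecular formula: C7H4N2O2.
M = 7×12.011 + 4×1.008 + 2×14.007 + 2×15.999 = 148.12 g/mol.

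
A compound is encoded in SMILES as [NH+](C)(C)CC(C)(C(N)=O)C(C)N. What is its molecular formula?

Heavy atoms from the SMILES: 8 C, 3 N, 1 O.
Implicit hydrogens by atom environment:
  4 × C: 3 H each → 12
  2 × C: no H
  2 × N: 2 H each → 4
  1 × C: 2 H
  1 × C: 1 H
  1 × N (charge +1): 1 H
  1 × O: no H
  Total hydrogens = 20.
Net charge +1.
Molecular formula: C8H20N3O+

C8H20N3O+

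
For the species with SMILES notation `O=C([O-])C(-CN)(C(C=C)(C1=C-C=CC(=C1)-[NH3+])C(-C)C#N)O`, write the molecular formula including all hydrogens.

C15H19N3O3

Heavy atoms from the SMILES: 15 C, 3 N, 3 O.
Implicit hydrogens by atom environment:
  4 × C (aromatic): 1 H each → 4
  4 × C: no H
  2 × C: 2 H each → 4
  2 × C: 1 H each → 2
  2 × C (aromatic): no H
  1 × C: 3 H
  1 × N (charge +1): 3 H
  1 × N: 2 H
  1 × N: no H
  1 × O: 1 H
  1 × O: no H
  1 × O (charge -1): no H
  Total hydrogens = 19.
Molecular formula: C15H19N3O3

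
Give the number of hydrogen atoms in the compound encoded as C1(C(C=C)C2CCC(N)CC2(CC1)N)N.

Hydrogens are implicit in SMILES; fill each atom to its normal valence:
  6 × C: 2 H each → 12
  5 × C: 1 H each → 5
  3 × N: 2 H each → 6
  1 × C: no H
  Total hydrogens = 23.

23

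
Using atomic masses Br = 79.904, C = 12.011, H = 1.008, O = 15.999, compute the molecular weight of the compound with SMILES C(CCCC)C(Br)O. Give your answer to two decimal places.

Molecular formula: C6H13BrO.
M = 1×79.904 + 6×12.011 + 13×1.008 + 1×15.999 = 181.07 g/mol.

181.07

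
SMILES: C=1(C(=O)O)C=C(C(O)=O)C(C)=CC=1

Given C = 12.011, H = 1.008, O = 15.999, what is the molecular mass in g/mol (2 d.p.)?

Molecular formula: C9H8O4.
M = 9×12.011 + 8×1.008 + 4×15.999 = 180.16 g/mol.

180.16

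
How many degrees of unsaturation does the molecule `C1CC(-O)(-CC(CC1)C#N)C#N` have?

5

Molecular formula from the SMILES: C9H12N2O.
DoU = (2C + 2 + N − H − X)/2 = (2·9 + 2 + 2 − 12 − 0)/2 = 10/2 = 5.
(Structurally: 1 ring(s) + 4 π bond(s) = 5.)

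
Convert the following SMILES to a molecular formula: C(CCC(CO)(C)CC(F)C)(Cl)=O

Heavy atoms from the SMILES: 9 C, 1 Cl, 1 F, 2 O.
Implicit hydrogens by atom environment:
  4 × C: 2 H each → 8
  2 × C: 3 H each → 6
  2 × C: no H
  1 × C: 1 H
  1 × Cl: no H
  1 × F: no H
  1 × O: 1 H
  1 × O: no H
  Total hydrogens = 16.
Molecular formula: C9H16ClFO2

C9H16ClFO2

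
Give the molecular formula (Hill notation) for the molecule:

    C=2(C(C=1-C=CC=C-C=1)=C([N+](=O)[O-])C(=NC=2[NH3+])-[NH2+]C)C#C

[C14H14N4O2]2+

Heavy atoms from the SMILES: 14 C, 4 N, 2 O.
Implicit hydrogens by atom environment:
  6 × C (aromatic): no H
  5 × C (aromatic): 1 H each → 5
  1 × C: 3 H
  1 × C: 1 H
  1 × C: no H
  1 × N (charge +1): 3 H
  1 × N (charge +1): 2 H
  1 × N (aromatic): no H
  1 × N (charge +1): no H
  1 × O: no H
  1 × O (charge -1): no H
  Total hydrogens = 14.
Net charge +2.
Molecular formula: [C14H14N4O2]2+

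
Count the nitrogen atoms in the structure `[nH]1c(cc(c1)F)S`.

1

The symbol for nitrogen appears 1 time in the SMILES.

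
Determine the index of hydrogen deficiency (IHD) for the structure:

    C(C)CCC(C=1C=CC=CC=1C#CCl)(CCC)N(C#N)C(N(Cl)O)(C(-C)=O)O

9

Molecular formula from the SMILES: C20H25Cl2N3O3.
DoU = (2C + 2 + N − H − X)/2 = (2·20 + 2 + 3 − 25 − 2)/2 = 18/2 = 9.
(Structurally: 1 ring(s) + 8 π bond(s) = 9.)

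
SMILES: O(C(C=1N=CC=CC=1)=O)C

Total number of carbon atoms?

The symbol for carbon appears 7 times in the SMILES.

7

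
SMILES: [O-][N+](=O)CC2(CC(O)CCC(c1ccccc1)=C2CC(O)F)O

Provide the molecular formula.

Heavy atoms from the SMILES: 16 C, 1 F, 1 N, 5 O.
Implicit hydrogens by atom environment:
  5 × C: 2 H each → 10
  5 × C (aromatic): 1 H each → 5
  3 × C: no H
  3 × O: 1 H each → 3
  2 × C: 1 H each → 2
  1 × C (aromatic): no H
  1 × F: no H
  1 × N (charge +1): no H
  1 × O: no H
  1 × O (charge -1): no H
  Total hydrogens = 20.
Molecular formula: C16H20FNO5

C16H20FNO5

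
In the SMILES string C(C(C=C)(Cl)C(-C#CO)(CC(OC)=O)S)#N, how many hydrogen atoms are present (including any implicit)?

10

Hydrogens are implicit in SMILES; fill each atom to its normal valence:
  6 × C: no H
  2 × C: 2 H each → 4
  2 × O: no H
  1 × C: 3 H
  1 × C: 1 H
  1 × Cl: no H
  1 × N: no H
  1 × O: 1 H
  1 × S: 1 H
  Total hydrogens = 10.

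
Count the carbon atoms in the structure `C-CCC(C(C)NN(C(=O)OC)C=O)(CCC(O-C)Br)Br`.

The symbol for carbon appears 13 times in the SMILES.

13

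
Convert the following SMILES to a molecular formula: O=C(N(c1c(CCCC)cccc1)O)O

C11H15NO3

Heavy atoms from the SMILES: 11 C, 1 N, 3 O.
Implicit hydrogens by atom environment:
  4 × C (aromatic): 1 H each → 4
  3 × C: 2 H each → 6
  2 × C (aromatic): no H
  2 × O: 1 H each → 2
  1 × C: 3 H
  1 × C: no H
  1 × N: no H
  1 × O: no H
  Total hydrogens = 15.
Molecular formula: C11H15NO3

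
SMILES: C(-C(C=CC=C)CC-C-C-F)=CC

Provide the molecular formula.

Heavy atoms from the SMILES: 12 C, 1 F.
Implicit hydrogens by atom environment:
  6 × C: 1 H each → 6
  5 × C: 2 H each → 10
  1 × C: 3 H
  1 × F: no H
  Total hydrogens = 19.
Molecular formula: C12H19F

C12H19F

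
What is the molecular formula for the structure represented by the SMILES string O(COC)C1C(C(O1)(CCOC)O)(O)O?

C8H16O7

Heavy atoms from the SMILES: 8 C, 7 O.
Implicit hydrogens by atom environment:
  4 × O: no H
  3 × C: 2 H each → 6
  3 × O: 1 H each → 3
  2 × C: 3 H each → 6
  2 × C: no H
  1 × C: 1 H
  Total hydrogens = 16.
Molecular formula: C8H16O7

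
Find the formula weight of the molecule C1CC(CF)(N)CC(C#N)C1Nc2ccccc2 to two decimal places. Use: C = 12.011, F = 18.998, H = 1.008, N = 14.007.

Molecular formula: C14H18FN3.
M = 14×12.011 + 1×18.998 + 18×1.008 + 3×14.007 = 247.32 g/mol.

247.32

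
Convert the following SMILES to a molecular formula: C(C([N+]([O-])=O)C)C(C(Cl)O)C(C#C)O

C8H12ClNO4

Heavy atoms from the SMILES: 8 C, 1 Cl, 1 N, 4 O.
Implicit hydrogens by atom environment:
  5 × C: 1 H each → 5
  2 × O: 1 H each → 2
  1 × C: 3 H
  1 × C: 2 H
  1 × C: no H
  1 × Cl: no H
  1 × N (charge +1): no H
  1 × O: no H
  1 × O (charge -1): no H
  Total hydrogens = 12.
Molecular formula: C8H12ClNO4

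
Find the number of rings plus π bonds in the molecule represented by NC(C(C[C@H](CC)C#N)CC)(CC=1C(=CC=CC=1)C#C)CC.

Molecular formula from the SMILES: C20H28N2.
DoU = (2C + 2 + N − H − X)/2 = (2·20 + 2 + 2 − 28 − 0)/2 = 16/2 = 8.
(Structurally: 1 ring(s) + 7 π bond(s) = 8.)

8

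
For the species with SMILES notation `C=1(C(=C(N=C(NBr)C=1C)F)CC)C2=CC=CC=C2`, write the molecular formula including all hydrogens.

Heavy atoms from the SMILES: 1 Br, 14 C, 1 F, 2 N.
Implicit hydrogens by atom environment:
  6 × C (aromatic): no H
  5 × C (aromatic): 1 H each → 5
  2 × C: 3 H each → 6
  1 × Br: no H
  1 × C: 2 H
  1 × F: no H
  1 × N: 1 H
  1 × N (aromatic): no H
  Total hydrogens = 14.
Molecular formula: C14H14BrFN2

C14H14BrFN2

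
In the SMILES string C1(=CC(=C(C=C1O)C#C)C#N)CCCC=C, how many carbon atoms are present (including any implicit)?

The symbol for carbon appears 14 times in the SMILES.

14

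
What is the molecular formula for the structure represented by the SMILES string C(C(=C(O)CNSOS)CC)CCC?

C9H19NO2S2

Heavy atoms from the SMILES: 9 C, 1 N, 2 O, 2 S.
Implicit hydrogens by atom environment:
  5 × C: 2 H each → 10
  2 × C: 3 H each → 6
  2 × C: no H
  1 × N: 1 H
  1 × O: 1 H
  1 × O: no H
  1 × S: 1 H
  1 × S: no H
  Total hydrogens = 19.
Molecular formula: C9H19NO2S2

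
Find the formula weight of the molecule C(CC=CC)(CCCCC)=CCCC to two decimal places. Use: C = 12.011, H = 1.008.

194.36

Molecular formula: C14H26.
M = 14×12.011 + 26×1.008 = 194.36 g/mol.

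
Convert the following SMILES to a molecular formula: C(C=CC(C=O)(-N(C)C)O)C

C8H15NO2

Heavy atoms from the SMILES: 8 C, 1 N, 2 O.
Implicit hydrogens by atom environment:
  3 × C: 3 H each → 9
  3 × C: 1 H each → 3
  1 × C: 2 H
  1 × C: no H
  1 × N: no H
  1 × O: 1 H
  1 × O: no H
  Total hydrogens = 15.
Molecular formula: C8H15NO2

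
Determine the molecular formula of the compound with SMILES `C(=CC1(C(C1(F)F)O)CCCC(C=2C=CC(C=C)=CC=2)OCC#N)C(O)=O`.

Heavy atoms from the SMILES: 20 C, 2 F, 1 N, 4 O.
Implicit hydrogens by atom environment:
  5 × C: 2 H each → 10
  5 × C: 1 H each → 5
  4 × C (aromatic): 1 H each → 4
  4 × C: no H
  2 × C (aromatic): no H
  2 × F: no H
  2 × O: 1 H each → 2
  2 × O: no H
  1 × N: no H
  Total hydrogens = 21.
Molecular formula: C20H21F2NO4

C20H21F2NO4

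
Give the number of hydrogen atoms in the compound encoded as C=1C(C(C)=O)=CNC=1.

7

Hydrogens are implicit in SMILES; fill each atom to its normal valence:
  3 × C (aromatic): 1 H each → 3
  1 × C: 3 H
  1 × C (aromatic): no H
  1 × C: no H
  1 × N (aromatic): 1 H
  1 × O: no H
  Total hydrogens = 7.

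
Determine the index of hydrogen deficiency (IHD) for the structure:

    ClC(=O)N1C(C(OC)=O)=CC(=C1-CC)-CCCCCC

5

Molecular formula from the SMILES: C15H22ClNO3.
DoU = (2C + 2 + N − H − X)/2 = (2·15 + 2 + 1 − 22 − 1)/2 = 10/2 = 5.
(Structurally: 1 ring(s) + 4 π bond(s) = 5.)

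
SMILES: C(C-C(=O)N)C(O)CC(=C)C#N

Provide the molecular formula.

Heavy atoms from the SMILES: 8 C, 2 N, 2 O.
Implicit hydrogens by atom environment:
  4 × C: 2 H each → 8
  3 × C: no H
  1 × C: 1 H
  1 × N: 2 H
  1 × N: no H
  1 × O: 1 H
  1 × O: no H
  Total hydrogens = 12.
Molecular formula: C8H12N2O2

C8H12N2O2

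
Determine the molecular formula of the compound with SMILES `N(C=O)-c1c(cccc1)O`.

Heavy atoms from the SMILES: 7 C, 1 N, 2 O.
Implicit hydrogens by atom environment:
  4 × C (aromatic): 1 H each → 4
  2 × C (aromatic): no H
  1 × C: 1 H
  1 × N: 1 H
  1 × O: 1 H
  1 × O: no H
  Total hydrogens = 7.
Molecular formula: C7H7NO2

C7H7NO2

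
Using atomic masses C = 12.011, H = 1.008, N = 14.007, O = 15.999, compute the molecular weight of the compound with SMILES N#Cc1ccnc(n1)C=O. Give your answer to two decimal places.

133.11

Molecular formula: C6H3N3O.
M = 6×12.011 + 3×1.008 + 3×14.007 + 1×15.999 = 133.11 g/mol.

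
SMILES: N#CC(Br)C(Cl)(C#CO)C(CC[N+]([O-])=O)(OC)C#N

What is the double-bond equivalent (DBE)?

Molecular formula from the SMILES: C10H9BrClN3O4.
DoU = (2C + 2 + N − H − X)/2 = (2·10 + 2 + 3 − 9 − 2)/2 = 14/2 = 7.
(Structurally: 0 ring(s) + 7 π bond(s) = 7.)

7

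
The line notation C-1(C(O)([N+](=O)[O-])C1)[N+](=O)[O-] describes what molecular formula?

C3H4N2O5

Heavy atoms from the SMILES: 3 C, 2 N, 5 O.
Implicit hydrogens by atom environment:
  2 × N (charge +1): no H
  2 × O: no H
  2 × O (charge -1): no H
  1 × C: 2 H
  1 × C: 1 H
  1 × C: no H
  1 × O: 1 H
  Total hydrogens = 4.
Molecular formula: C3H4N2O5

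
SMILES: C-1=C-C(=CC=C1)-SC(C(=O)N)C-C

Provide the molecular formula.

Heavy atoms from the SMILES: 10 C, 1 N, 1 O, 1 S.
Implicit hydrogens by atom environment:
  5 × C (aromatic): 1 H each → 5
  1 × C: 3 H
  1 × C: 2 H
  1 × C: 1 H
  1 × C: no H
  1 × C (aromatic): no H
  1 × N: 2 H
  1 × O: no H
  1 × S: no H
  Total hydrogens = 13.
Molecular formula: C10H13NOS

C10H13NOS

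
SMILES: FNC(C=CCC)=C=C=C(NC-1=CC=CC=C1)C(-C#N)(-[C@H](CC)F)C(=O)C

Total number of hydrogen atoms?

Hydrogens are implicit in SMILES; fill each atom to its normal valence:
  7 × C: no H
  5 × C (aromatic): 1 H each → 5
  3 × C: 3 H each → 9
  3 × C: 1 H each → 3
  2 × C: 2 H each → 4
  2 × F: no H
  2 × N: 1 H each → 2
  1 × C (aromatic): no H
  1 × N: no H
  1 × O: no H
  Total hydrogens = 23.

23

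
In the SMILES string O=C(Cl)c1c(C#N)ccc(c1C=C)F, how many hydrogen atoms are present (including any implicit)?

Hydrogens are implicit in SMILES; fill each atom to its normal valence:
  4 × C (aromatic): no H
  2 × C (aromatic): 1 H each → 2
  2 × C: no H
  1 × C: 2 H
  1 × C: 1 H
  1 × Cl: no H
  1 × F: no H
  1 × N: no H
  1 × O: no H
  Total hydrogens = 5.

5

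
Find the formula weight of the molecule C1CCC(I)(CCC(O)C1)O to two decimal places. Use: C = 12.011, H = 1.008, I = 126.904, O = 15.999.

270.11

Molecular formula: C8H15IO2.
M = 8×12.011 + 15×1.008 + 1×126.904 + 2×15.999 = 270.11 g/mol.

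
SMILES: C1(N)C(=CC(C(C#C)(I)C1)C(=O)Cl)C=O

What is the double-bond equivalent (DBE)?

6

Molecular formula from the SMILES: C10H9ClINO2.
DoU = (2C + 2 + N − H − X)/2 = (2·10 + 2 + 1 − 9 − 2)/2 = 12/2 = 6.
(Structurally: 1 ring(s) + 5 π bond(s) = 6.)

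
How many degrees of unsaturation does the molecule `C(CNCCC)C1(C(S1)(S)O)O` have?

Molecular formula from the SMILES: C7H15NO2S2.
DoU = (2C + 2 + N − H − X)/2 = (2·7 + 2 + 1 − 15 − 0)/2 = 2/2 = 1.
(Structurally: 1 ring(s) + 0 π bond(s) = 1.)

1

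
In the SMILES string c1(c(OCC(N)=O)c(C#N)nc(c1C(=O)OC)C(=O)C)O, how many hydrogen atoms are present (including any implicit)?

Hydrogens are implicit in SMILES; fill each atom to its normal valence:
  5 × C (aromatic): no H
  5 × O: no H
  4 × C: no H
  2 × C: 3 H each → 6
  1 × C: 2 H
  1 × N: 2 H
  1 × N (aromatic): no H
  1 × N: no H
  1 × O: 1 H
  Total hydrogens = 11.

11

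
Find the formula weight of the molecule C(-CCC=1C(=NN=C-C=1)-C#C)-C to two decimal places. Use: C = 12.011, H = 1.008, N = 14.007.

Molecular formula: C10H12N2.
M = 10×12.011 + 12×1.008 + 2×14.007 = 160.22 g/mol.

160.22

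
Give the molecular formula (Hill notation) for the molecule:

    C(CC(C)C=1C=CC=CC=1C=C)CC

Heavy atoms from the SMILES: 14 C.
Implicit hydrogens by atom environment:
  4 × C: 2 H each → 8
  4 × C (aromatic): 1 H each → 4
  2 × C: 3 H each → 6
  2 × C: 1 H each → 2
  2 × C (aromatic): no H
  Total hydrogens = 20.
Molecular formula: C14H20

C14H20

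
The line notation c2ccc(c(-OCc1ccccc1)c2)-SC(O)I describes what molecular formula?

Heavy atoms from the SMILES: 14 C, 1 I, 2 O, 1 S.
Implicit hydrogens by atom environment:
  9 × C (aromatic): 1 H each → 9
  3 × C (aromatic): no H
  1 × C: 2 H
  1 × C: 1 H
  1 × I: no H
  1 × O: 1 H
  1 × O: no H
  1 × S: no H
  Total hydrogens = 13.
Molecular formula: C14H13IO2S

C14H13IO2S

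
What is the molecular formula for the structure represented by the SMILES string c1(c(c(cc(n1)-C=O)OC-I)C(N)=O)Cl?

C8H6ClIN2O3

Heavy atoms from the SMILES: 8 C, 1 Cl, 1 I, 2 N, 3 O.
Implicit hydrogens by atom environment:
  4 × C (aromatic): no H
  3 × O: no H
  1 × C: 2 H
  1 × C (aromatic): 1 H
  1 × C: 1 H
  1 × C: no H
  1 × Cl: no H
  1 × I: no H
  1 × N: 2 H
  1 × N (aromatic): no H
  Total hydrogens = 6.
Molecular formula: C8H6ClIN2O3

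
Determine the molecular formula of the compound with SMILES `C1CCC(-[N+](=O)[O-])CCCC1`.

Heavy atoms from the SMILES: 8 C, 1 N, 2 O.
Implicit hydrogens by atom environment:
  7 × C: 2 H each → 14
  1 × C: 1 H
  1 × N (charge +1): no H
  1 × O: no H
  1 × O (charge -1): no H
  Total hydrogens = 15.
Molecular formula: C8H15NO2

C8H15NO2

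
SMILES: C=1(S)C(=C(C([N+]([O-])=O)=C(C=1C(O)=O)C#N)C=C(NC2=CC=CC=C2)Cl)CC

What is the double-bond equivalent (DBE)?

Molecular formula from the SMILES: C18H14ClN3O4S.
DoU = (2C + 2 + N − H − X)/2 = (2·18 + 2 + 3 − 14 − 1)/2 = 26/2 = 13.
(Structurally: 2 ring(s) + 11 π bond(s) = 13.)

13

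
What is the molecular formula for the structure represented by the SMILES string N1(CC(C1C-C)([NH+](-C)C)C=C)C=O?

Heavy atoms from the SMILES: 10 C, 2 N, 1 O.
Implicit hydrogens by atom environment:
  3 × C: 3 H each → 9
  3 × C: 2 H each → 6
  3 × C: 1 H each → 3
  1 × C: no H
  1 × N (charge +1): 1 H
  1 × N: no H
  1 × O: no H
  Total hydrogens = 19.
Net charge +1.
Molecular formula: C10H19N2O+

C10H19N2O+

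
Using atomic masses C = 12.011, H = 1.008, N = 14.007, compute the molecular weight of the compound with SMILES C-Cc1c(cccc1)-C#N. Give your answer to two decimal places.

131.18

Molecular formula: C9H9N.
M = 9×12.011 + 9×1.008 + 1×14.007 = 131.18 g/mol.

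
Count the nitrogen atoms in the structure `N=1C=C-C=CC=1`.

1

The symbol for nitrogen appears 1 time in the SMILES.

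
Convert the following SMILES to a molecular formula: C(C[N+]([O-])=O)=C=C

Heavy atoms from the SMILES: 4 C, 1 N, 2 O.
Implicit hydrogens by atom environment:
  2 × C: 2 H each → 4
  1 × C: 1 H
  1 × C: no H
  1 × N (charge +1): no H
  1 × O: no H
  1 × O (charge -1): no H
  Total hydrogens = 5.
Molecular formula: C4H5NO2

C4H5NO2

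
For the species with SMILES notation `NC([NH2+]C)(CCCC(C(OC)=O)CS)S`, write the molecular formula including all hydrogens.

C9H21N2O2S2+

Heavy atoms from the SMILES: 9 C, 2 N, 2 O, 2 S.
Implicit hydrogens by atom environment:
  4 × C: 2 H each → 8
  2 × C: 3 H each → 6
  2 × C: no H
  2 × O: no H
  2 × S: 1 H each → 2
  1 × C: 1 H
  1 × N (charge +1): 2 H
  1 × N: 2 H
  Total hydrogens = 21.
Net charge +1.
Molecular formula: C9H21N2O2S2+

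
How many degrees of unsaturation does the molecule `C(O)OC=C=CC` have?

Molecular formula from the SMILES: C5H8O2.
DoU = (2C + 2 + N − H − X)/2 = (2·5 + 2 + 0 − 8 − 0)/2 = 4/2 = 2.
(Structurally: 0 ring(s) + 2 π bond(s) = 2.)

2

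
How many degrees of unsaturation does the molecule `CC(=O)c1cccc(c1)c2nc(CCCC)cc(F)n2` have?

Molecular formula from the SMILES: C16H17FN2O.
DoU = (2C + 2 + N − H − X)/2 = (2·16 + 2 + 2 − 17 − 1)/2 = 18/2 = 9.
(Structurally: 2 ring(s) + 7 π bond(s) = 9.)

9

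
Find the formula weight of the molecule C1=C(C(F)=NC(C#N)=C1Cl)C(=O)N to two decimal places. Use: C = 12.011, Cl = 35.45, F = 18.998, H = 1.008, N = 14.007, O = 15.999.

Molecular formula: C7H3ClFN3O.
M = 7×12.011 + 1×35.45 + 1×18.998 + 3×1.008 + 3×14.007 + 1×15.999 = 199.57 g/mol.

199.57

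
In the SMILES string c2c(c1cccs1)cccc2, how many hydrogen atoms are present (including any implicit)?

8

Hydrogens are implicit in SMILES; fill each atom to its normal valence:
  8 × C (aromatic): 1 H each → 8
  2 × C (aromatic): no H
  1 × S (aromatic): no H
  Total hydrogens = 8.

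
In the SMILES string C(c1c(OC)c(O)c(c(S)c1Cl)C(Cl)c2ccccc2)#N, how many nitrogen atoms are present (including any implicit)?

The symbol for nitrogen appears 1 time in the SMILES.

1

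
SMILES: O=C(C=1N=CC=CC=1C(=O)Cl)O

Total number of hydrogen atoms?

4

Hydrogens are implicit in SMILES; fill each atom to its normal valence:
  3 × C (aromatic): 1 H each → 3
  2 × C (aromatic): no H
  2 × C: no H
  2 × O: no H
  1 × Cl: no H
  1 × N (aromatic): no H
  1 × O: 1 H
  Total hydrogens = 4.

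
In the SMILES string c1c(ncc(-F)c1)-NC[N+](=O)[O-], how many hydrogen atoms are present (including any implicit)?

6

Hydrogens are implicit in SMILES; fill each atom to its normal valence:
  3 × C (aromatic): 1 H each → 3
  2 × C (aromatic): no H
  1 × C: 2 H
  1 × F: no H
  1 × N: 1 H
  1 × N (aromatic): no H
  1 × N (charge +1): no H
  1 × O: no H
  1 × O (charge -1): no H
  Total hydrogens = 6.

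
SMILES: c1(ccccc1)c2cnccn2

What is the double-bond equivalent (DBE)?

Molecular formula from the SMILES: C10H8N2.
DoU = (2C + 2 + N − H − X)/2 = (2·10 + 2 + 2 − 8 − 0)/2 = 16/2 = 8.
(Structurally: 2 ring(s) + 6 π bond(s) = 8.)

8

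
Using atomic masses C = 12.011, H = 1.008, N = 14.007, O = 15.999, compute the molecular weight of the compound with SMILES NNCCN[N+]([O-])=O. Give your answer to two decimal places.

Molecular formula: C2H8N4O2.
M = 2×12.011 + 8×1.008 + 4×14.007 + 2×15.999 = 120.11 g/mol.

120.11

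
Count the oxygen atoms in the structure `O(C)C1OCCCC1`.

The symbol for oxygen appears 2 times in the SMILES.

2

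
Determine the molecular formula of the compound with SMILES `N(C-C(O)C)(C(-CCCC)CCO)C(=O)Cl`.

C11H22ClNO3

Heavy atoms from the SMILES: 11 C, 1 Cl, 1 N, 3 O.
Implicit hydrogens by atom environment:
  6 × C: 2 H each → 12
  2 × C: 3 H each → 6
  2 × C: 1 H each → 2
  2 × O: 1 H each → 2
  1 × C: no H
  1 × Cl: no H
  1 × N: no H
  1 × O: no H
  Total hydrogens = 22.
Molecular formula: C11H22ClNO3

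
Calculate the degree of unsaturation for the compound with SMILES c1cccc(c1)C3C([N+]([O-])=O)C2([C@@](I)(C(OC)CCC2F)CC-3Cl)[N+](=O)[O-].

Molecular formula from the SMILES: C17H19ClFIN2O5.
DoU = (2C + 2 + N − H − X)/2 = (2·17 + 2 + 2 − 19 − 3)/2 = 16/2 = 8.
(Structurally: 3 ring(s) + 5 π bond(s) = 8.)

8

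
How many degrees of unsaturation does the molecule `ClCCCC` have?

Molecular formula from the SMILES: C4H9Cl.
DoU = (2C + 2 + N − H − X)/2 = (2·4 + 2 + 0 − 9 − 1)/2 = 0/2 = 0.
(Structurally: 0 ring(s) + 0 π bond(s) = 0.)

0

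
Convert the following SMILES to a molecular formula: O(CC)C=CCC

Heavy atoms from the SMILES: 6 C, 1 O.
Implicit hydrogens by atom environment:
  2 × C: 3 H each → 6
  2 × C: 2 H each → 4
  2 × C: 1 H each → 2
  1 × O: no H
  Total hydrogens = 12.
Molecular formula: C6H12O

C6H12O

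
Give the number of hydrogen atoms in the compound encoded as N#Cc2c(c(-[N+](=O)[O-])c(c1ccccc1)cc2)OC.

10

Hydrogens are implicit in SMILES; fill each atom to its normal valence:
  7 × C (aromatic): 1 H each → 7
  5 × C (aromatic): no H
  2 × O: no H
  1 × C: 3 H
  1 × C: no H
  1 × N (charge +1): no H
  1 × N: no H
  1 × O (charge -1): no H
  Total hydrogens = 10.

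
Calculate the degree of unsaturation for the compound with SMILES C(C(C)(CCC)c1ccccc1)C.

Molecular formula from the SMILES: C13H20.
DoU = (2C + 2 + N − H − X)/2 = (2·13 + 2 + 0 − 20 − 0)/2 = 8/2 = 4.
(Structurally: 1 ring(s) + 3 π bond(s) = 4.)

4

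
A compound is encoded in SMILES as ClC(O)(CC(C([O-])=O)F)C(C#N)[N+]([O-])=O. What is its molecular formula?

C6H5ClFN2O5-

Heavy atoms from the SMILES: 6 C, 1 Cl, 1 F, 2 N, 5 O.
Implicit hydrogens by atom environment:
  3 × C: no H
  2 × C: 1 H each → 2
  2 × O: no H
  2 × O (charge -1): no H
  1 × C: 2 H
  1 × Cl: no H
  1 × F: no H
  1 × N (charge +1): no H
  1 × N: no H
  1 × O: 1 H
  Total hydrogens = 5.
Net charge -1.
Molecular formula: C6H5ClFN2O5-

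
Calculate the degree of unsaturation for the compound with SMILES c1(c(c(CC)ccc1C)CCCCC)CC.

Molecular formula from the SMILES: C16H26.
DoU = (2C + 2 + N − H − X)/2 = (2·16 + 2 + 0 − 26 − 0)/2 = 8/2 = 4.
(Structurally: 1 ring(s) + 3 π bond(s) = 4.)

4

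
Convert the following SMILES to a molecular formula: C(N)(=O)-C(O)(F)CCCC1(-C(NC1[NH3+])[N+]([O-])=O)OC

C9H18FN4O5+

Heavy atoms from the SMILES: 9 C, 1 F, 4 N, 5 O.
Implicit hydrogens by atom environment:
  3 × C: 2 H each → 6
  3 × C: no H
  3 × O: no H
  2 × C: 1 H each → 2
  1 × C: 3 H
  1 × F: no H
  1 × N (charge +1): 3 H
  1 × N: 2 H
  1 × N: 1 H
  1 × N (charge +1): no H
  1 × O: 1 H
  1 × O (charge -1): no H
  Total hydrogens = 18.
Net charge +1.
Molecular formula: C9H18FN4O5+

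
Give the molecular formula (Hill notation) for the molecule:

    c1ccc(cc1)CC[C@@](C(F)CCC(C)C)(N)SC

C16H26FNS

Heavy atoms from the SMILES: 16 C, 1 F, 1 N, 1 S.
Implicit hydrogens by atom environment:
  5 × C (aromatic): 1 H each → 5
  4 × C: 2 H each → 8
  3 × C: 3 H each → 9
  2 × C: 1 H each → 2
  1 × C: no H
  1 × C (aromatic): no H
  1 × F: no H
  1 × N: 2 H
  1 × S: no H
  Total hydrogens = 26.
Molecular formula: C16H26FNS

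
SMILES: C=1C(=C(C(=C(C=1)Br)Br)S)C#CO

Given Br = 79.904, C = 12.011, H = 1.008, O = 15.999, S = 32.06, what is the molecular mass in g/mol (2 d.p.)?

307.99

Molecular formula: C8H4Br2OS.
M = 2×79.904 + 8×12.011 + 4×1.008 + 1×15.999 + 1×32.06 = 307.99 g/mol.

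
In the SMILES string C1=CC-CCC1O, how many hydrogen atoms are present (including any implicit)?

10

Hydrogens are implicit in SMILES; fill each atom to its normal valence:
  3 × C: 2 H each → 6
  3 × C: 1 H each → 3
  1 × O: 1 H
  Total hydrogens = 10.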